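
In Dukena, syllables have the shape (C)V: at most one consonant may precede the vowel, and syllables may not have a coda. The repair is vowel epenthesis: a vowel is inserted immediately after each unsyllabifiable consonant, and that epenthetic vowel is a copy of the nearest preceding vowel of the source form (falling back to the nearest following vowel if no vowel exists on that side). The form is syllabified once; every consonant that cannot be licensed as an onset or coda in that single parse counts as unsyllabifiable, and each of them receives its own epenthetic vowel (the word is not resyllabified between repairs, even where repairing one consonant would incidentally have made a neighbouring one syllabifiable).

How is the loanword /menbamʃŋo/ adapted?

Syllabifying with onset maximization leaves /n/, /m/, /ʃ/ stranded (no codas are permitted; onsets are limited to one consonant).
Inserting the epenthetic vowel yields /n/ → /ne/, /m/ → /ma/, /ʃ/ → /ʃa/.

menebamaʃaŋo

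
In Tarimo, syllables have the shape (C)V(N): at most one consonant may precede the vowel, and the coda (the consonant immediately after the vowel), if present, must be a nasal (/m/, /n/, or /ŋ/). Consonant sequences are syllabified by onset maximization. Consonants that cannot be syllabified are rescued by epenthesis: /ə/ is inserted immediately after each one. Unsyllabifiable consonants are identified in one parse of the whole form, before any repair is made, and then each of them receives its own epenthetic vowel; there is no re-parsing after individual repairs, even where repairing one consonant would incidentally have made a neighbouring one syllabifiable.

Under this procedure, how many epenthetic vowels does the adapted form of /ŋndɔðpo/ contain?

The unsyllabifiable consonants are /ŋ/, /n/, /ð/; each receives one epenthetic vowel.

3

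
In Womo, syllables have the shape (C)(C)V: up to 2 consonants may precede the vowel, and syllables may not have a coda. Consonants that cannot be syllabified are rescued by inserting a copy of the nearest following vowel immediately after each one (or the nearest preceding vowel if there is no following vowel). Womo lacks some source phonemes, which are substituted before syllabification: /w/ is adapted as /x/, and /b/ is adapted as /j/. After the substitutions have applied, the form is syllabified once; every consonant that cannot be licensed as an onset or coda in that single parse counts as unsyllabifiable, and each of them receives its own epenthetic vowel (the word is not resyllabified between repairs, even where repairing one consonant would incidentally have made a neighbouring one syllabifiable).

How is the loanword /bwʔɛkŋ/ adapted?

Substitution: /b/ → /j/, /w/ → /x/, giving /jxʔɛkŋ/.
The consonants /j/, /k/, /ŋ/ cannot be parsed into a legal (C)(C)V syllable (no codas are permitted; onsets may contain at most 2 consonants).
Epenthesis after each stranded consonant: /j/ → /jɛ/, /k/ → /kɛ/, /ŋ/ → /ŋɛ/.

jɛxʔɛkɛŋɛ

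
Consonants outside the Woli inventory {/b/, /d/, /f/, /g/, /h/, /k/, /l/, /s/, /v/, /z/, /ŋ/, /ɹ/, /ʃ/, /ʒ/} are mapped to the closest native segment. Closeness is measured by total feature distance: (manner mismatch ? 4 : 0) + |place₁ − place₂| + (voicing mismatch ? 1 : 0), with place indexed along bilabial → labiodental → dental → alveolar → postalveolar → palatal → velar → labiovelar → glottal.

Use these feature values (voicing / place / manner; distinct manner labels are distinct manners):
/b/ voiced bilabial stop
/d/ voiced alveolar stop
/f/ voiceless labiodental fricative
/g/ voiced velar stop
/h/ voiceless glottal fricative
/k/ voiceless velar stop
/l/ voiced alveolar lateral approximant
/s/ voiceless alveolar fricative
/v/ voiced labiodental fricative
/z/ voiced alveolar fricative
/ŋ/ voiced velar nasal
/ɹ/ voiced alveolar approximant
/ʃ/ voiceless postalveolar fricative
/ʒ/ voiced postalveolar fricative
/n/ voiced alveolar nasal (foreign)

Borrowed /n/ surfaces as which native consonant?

/ŋ/ is closest: same manner (nasal), place distance 3 (alveolar→velar), same voicing; total 3. Next closest is /d/ at distance 4.

ŋ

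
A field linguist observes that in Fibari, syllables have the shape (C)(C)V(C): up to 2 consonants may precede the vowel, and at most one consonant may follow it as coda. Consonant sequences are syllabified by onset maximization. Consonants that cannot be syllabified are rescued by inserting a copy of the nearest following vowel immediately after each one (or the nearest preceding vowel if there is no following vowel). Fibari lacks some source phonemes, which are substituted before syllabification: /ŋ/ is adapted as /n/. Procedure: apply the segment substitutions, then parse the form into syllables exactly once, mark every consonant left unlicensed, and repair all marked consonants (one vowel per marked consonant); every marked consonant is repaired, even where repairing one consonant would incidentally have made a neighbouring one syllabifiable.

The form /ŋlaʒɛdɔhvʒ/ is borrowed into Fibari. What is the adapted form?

Substitution: /ŋ/ → /n/, giving /nlaʒɛdɔhvʒ/.
Syllabifying with onset maximization leaves /v/, /ʒ/ stranded (at most one coda consonant is licensed; onsets may contain at most 2 consonants).
Epenthesis after each stranded consonant: /v/ → /vɔ/, /ʒ/ → /ʒɔ/.

nlaʒɛdɔhvɔʒɔ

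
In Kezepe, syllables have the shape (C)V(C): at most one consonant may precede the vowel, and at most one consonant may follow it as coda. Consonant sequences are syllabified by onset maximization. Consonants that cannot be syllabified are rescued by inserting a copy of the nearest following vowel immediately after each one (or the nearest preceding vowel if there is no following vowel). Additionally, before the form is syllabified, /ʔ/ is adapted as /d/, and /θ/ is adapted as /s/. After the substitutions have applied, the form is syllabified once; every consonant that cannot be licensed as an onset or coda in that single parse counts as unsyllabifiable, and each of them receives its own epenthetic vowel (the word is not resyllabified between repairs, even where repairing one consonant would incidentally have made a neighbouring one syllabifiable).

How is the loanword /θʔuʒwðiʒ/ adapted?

suduʒwiðiʒ

Substitution: /θ/ → /s/, /ʔ/ → /d/, giving /sduʒwðiʒ/.
Syllabifying with onset maximization leaves /s/, /w/ stranded (at most one coda consonant is licensed; onsets are limited to one consonant).
Inserting the epenthetic vowel yields /s/ → /su/, /w/ → /wi/.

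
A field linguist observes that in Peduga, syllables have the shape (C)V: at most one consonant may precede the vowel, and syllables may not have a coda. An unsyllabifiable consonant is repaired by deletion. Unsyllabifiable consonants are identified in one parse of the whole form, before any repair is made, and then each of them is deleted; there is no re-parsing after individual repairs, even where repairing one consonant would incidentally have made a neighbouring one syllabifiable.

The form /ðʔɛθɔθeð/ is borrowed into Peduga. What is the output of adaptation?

Syllabifying with onset maximization leaves /ð/, /ð/ stranded (no codas are permitted; onsets are limited to one consonant).
Deleting the stranded consonants removes /ð/, /ð/.

ʔɛθɔθe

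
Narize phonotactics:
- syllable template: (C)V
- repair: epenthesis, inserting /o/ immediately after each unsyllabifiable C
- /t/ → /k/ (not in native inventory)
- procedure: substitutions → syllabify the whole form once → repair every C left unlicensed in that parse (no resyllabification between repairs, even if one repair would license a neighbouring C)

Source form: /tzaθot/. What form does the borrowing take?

Substitution: /t/ → /k/, giving /kzaθok/.
The consonants /k/, /k/ cannot be parsed into a legal (C)V syllable (no codas are permitted; onsets are limited to one consonant).
Epenthesis after each stranded consonant: /k/ → /ko/, /k/ → /ko/.

kozaθoko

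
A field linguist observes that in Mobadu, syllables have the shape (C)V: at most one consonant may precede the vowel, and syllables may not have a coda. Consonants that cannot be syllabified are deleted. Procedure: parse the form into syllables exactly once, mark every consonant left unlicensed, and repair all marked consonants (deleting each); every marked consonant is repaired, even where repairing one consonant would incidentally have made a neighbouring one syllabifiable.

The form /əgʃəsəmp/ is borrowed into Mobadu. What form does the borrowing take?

Under (C)V, the unsyllabifiable consonants are /g/, /m/, /p/ (no codas are permitted; onsets are limited to one consonant).
Each unlicensed consonant is deleted: /g/, /m/, /p/.

əʃəsə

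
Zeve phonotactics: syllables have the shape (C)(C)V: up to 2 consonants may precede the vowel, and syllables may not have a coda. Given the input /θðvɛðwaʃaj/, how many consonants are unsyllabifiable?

2

The consonants /θ/, /j/ cannot be parsed into a legal (C)(C)V syllable (no codas are permitted; onsets may contain at most 2 consonants).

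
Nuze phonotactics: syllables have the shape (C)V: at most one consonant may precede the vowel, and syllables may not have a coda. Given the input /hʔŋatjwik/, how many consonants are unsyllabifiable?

5

Syllabifying with onset maximization leaves /h/, /ʔ/, /t/, /j/, /k/ stranded (no codas are permitted; onsets are limited to one consonant).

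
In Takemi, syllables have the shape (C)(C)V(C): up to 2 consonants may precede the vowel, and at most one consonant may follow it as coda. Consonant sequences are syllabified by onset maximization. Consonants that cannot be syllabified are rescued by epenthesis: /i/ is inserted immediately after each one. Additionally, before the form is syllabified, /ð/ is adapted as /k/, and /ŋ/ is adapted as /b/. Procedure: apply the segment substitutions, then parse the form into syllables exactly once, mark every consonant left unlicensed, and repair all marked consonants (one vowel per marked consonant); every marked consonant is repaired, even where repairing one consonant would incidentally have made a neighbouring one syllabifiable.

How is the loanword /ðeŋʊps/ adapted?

Substitution: /ð/ → /k/, /ŋ/ → /b/, giving /kebʊps/.
The consonants /s/ cannot be parsed into a legal (C)(C)V(C) syllable (at most one coda consonant is licensed; onsets may contain at most 2 consonants).
Epenthesis after each stranded consonant: /s/ → /si/.

kebʊpsi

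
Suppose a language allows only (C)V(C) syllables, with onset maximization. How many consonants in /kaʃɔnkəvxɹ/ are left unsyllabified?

Syllabifying with onset maximization leaves /x/, /ɹ/ stranded (at most one coda consonant is licensed; onsets are limited to one consonant).

2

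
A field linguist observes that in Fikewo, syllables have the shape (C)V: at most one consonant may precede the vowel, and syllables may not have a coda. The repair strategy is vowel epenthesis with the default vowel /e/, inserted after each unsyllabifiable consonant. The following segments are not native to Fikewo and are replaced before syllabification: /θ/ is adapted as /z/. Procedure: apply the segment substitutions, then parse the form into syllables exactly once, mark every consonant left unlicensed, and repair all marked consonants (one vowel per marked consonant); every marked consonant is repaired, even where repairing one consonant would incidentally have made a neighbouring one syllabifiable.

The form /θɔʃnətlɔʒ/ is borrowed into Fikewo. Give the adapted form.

Substitution: /θ/ → /z/, giving /zɔʃnətlɔʒ/.
Under (C)V, the unsyllabifiable consonants are /ʃ/, /t/, /ʒ/ (no codas are permitted; onsets are limited to one consonant).
Inserting the epenthetic vowel yields /ʃ/ → /ʃe/, /t/ → /te/, /ʒ/ → /ʒe/.

zɔʃenətelɔʒe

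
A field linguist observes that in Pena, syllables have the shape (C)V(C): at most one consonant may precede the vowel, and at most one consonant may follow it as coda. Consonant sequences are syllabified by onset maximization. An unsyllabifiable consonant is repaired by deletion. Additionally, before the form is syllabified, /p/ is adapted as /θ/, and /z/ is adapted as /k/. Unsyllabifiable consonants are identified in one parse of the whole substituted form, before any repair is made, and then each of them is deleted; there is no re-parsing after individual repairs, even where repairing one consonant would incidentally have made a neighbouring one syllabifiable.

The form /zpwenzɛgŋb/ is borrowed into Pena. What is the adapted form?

wenkɛg

Substitution: /z/ → /k/, /p/ → /θ/, giving /kθwenkɛgŋb/.
Syllabifying with onset maximization leaves /k/, /θ/, /ŋ/, /b/ stranded (at most one coda consonant is licensed; onsets are limited to one consonant).
Deleting the stranded consonants removes /k/, /θ/, /ŋ/, /b/.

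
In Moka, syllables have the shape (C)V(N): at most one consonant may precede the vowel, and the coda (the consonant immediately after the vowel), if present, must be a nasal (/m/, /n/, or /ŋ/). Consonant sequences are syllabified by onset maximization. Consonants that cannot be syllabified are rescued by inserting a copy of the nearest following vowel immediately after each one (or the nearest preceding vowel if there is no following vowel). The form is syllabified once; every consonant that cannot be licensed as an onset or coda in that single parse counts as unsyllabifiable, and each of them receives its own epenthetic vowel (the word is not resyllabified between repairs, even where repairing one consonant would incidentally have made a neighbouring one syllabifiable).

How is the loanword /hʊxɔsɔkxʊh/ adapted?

hʊxɔsɔkʊxʊhʊ

The consonants /k/, /h/ cannot be parsed into a legal (C)V(N) syllable (only a nasal (/m/, /n/, or /ŋ/) is licensed in coda position; onsets are limited to one consonant).
Each unlicensed consonant becomes the onset of a new syllable: /k/ → /kʊ/, /h/ → /hʊ/.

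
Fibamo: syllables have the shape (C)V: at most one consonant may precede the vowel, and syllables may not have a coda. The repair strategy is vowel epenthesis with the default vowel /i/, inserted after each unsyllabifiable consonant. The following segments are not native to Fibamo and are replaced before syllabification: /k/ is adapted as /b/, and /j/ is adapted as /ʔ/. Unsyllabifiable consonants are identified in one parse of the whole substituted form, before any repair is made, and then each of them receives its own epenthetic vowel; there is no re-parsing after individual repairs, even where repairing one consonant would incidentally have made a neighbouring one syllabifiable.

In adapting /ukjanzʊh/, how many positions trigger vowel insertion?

3

After substitution the input is /ubʔanzʊh/.
The unsyllabifiable consonants are /b/, /n/, /h/; each receives one epenthetic vowel.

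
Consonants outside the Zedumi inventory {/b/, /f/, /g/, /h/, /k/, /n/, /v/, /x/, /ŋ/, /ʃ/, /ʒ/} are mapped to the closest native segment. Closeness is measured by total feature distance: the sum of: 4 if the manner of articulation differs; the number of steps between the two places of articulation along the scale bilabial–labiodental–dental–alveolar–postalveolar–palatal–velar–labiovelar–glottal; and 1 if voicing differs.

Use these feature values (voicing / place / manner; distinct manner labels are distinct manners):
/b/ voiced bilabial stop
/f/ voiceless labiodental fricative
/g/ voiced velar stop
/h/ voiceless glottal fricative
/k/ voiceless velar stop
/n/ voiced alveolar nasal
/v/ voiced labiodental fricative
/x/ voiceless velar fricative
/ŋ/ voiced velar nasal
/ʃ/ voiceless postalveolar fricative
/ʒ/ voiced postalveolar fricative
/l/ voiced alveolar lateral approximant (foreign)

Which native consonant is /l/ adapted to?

/n/ is closest: manner differs (lateral approximant→nasal, +4), place distance 0 (alveolar→alveolar), same voicing; total 4. Next closest is /ʒ/ at distance 5.

n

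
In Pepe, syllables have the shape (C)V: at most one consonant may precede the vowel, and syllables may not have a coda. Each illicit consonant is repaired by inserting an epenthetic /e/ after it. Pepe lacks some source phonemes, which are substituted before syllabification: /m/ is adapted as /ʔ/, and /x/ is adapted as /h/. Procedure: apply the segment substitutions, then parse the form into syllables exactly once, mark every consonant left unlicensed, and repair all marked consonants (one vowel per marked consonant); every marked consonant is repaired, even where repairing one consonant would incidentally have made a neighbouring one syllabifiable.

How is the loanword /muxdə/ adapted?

Substitution: /m/ → /ʔ/, /x/ → /h/, giving /ʔuhdə/.
The consonants /h/ cannot be parsed into a legal (C)V syllable (no codas are permitted; onsets are limited to one consonant).
Inserting the epenthetic vowel yields /h/ → /he/.

ʔuhedə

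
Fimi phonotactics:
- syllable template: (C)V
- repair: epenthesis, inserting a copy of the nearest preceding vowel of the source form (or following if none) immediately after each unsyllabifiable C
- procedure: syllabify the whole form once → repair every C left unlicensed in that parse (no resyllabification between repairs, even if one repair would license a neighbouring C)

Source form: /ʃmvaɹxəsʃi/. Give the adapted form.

Under (C)V, the unsyllabifiable consonants are /ʃ/, /m/, /ɹ/, /s/ (no codas are permitted; onsets are limited to one consonant).
Each unlicensed consonant becomes the onset of a new syllable: /ʃ/ → /ʃa/, /m/ → /ma/, /ɹ/ → /ɹa/, /s/ → /sə/.

ʃamavaɹaxəsəʃi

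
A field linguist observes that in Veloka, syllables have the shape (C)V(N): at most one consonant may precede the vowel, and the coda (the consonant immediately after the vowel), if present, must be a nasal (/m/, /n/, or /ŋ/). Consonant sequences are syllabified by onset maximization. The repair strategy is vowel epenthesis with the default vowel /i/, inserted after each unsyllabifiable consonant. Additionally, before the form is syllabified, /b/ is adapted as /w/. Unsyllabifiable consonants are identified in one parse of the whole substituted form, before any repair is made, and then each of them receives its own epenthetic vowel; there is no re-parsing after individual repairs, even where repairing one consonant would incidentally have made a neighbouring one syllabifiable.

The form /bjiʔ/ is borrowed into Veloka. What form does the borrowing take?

Substitution: /b/ → /w/, giving /wjiʔ/.
The consonants /w/, /ʔ/ cannot be parsed into a legal (C)V(N) syllable (only a nasal (/m/, /n/, or /ŋ/) is licensed in coda position; onsets are limited to one consonant).
Inserting the epenthetic vowel yields /w/ → /wi/, /ʔ/ → /ʔi/.

wijiʔi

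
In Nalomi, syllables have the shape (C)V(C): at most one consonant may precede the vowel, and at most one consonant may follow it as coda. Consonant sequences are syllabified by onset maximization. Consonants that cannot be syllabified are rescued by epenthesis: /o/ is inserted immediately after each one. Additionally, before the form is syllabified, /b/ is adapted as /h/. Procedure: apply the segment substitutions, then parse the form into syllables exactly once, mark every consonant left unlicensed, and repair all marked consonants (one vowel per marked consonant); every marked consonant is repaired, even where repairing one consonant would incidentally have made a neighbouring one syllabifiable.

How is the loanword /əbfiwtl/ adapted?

əhfiwtolo

Substitution: /b/ → /h/, giving /əhfiwtl/.
The consonants /t/, /l/ cannot be parsed into a legal (C)V(C) syllable (at most one coda consonant is licensed; onsets are limited to one consonant).
Epenthesis after each stranded consonant: /t/ → /to/, /l/ → /lo/.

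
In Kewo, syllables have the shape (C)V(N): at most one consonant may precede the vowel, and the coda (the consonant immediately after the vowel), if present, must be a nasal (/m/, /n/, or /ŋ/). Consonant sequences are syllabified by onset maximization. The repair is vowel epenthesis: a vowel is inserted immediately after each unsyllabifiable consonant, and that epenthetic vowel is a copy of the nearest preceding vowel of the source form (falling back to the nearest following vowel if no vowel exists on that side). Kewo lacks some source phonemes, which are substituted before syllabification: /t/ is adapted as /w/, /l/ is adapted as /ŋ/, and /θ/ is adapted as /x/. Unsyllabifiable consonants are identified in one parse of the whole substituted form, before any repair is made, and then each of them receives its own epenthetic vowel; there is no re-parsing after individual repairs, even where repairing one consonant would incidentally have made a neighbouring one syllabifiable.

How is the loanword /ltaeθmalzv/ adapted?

ŋawaexemaŋzava

Substitution: /l/ → /ŋ/, /t/ → /w/, /θ/ → /x/, giving /ŋwaexmaŋzv/.
Syllabifying with onset maximization leaves /ŋ/, /x/, /z/, /v/ stranded (only a nasal (/m/, /n/, or /ŋ/) is licensed in coda position; onsets are limited to one consonant).
Each unlicensed consonant becomes the onset of a new syllable: /ŋ/ → /ŋa/, /x/ → /xe/, /z/ → /za/, /v/ → /va/.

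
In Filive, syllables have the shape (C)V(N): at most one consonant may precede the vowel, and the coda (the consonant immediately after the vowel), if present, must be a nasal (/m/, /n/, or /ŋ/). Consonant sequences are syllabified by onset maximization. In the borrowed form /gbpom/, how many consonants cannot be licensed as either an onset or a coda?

2

Syllabifying with onset maximization leaves /g/, /b/ stranded (only a nasal (/m/, /n/, or /ŋ/) is licensed in coda position; onsets are limited to one consonant).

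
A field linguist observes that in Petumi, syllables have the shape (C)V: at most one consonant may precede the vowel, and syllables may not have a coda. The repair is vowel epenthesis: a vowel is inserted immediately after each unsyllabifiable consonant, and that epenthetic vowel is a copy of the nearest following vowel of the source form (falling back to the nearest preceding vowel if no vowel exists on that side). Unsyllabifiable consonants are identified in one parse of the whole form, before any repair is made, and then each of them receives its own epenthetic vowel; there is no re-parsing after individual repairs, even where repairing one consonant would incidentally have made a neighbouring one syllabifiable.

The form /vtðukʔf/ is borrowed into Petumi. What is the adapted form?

Under (C)V, the unsyllabifiable consonants are /v/, /t/, /k/, /ʔ/, /f/ (no codas are permitted; onsets are limited to one consonant).
Epenthesis after each stranded consonant: /v/ → /vu/, /t/ → /tu/, /k/ → /ku/, /ʔ/ → /ʔu/, /f/ → /fu/.

vutuðukuʔufu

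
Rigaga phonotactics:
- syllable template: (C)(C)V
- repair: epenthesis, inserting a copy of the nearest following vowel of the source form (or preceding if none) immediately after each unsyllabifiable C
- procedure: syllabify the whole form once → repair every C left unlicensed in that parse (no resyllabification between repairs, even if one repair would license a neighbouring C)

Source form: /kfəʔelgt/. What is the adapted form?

kfəʔelegete

Syllabifying with onset maximization leaves /l/, /g/, /t/ stranded (no codas are permitted; onsets may contain at most 2 consonants).
Inserting the epenthetic vowel yields /l/ → /le/, /g/ → /ge/, /t/ → /te/.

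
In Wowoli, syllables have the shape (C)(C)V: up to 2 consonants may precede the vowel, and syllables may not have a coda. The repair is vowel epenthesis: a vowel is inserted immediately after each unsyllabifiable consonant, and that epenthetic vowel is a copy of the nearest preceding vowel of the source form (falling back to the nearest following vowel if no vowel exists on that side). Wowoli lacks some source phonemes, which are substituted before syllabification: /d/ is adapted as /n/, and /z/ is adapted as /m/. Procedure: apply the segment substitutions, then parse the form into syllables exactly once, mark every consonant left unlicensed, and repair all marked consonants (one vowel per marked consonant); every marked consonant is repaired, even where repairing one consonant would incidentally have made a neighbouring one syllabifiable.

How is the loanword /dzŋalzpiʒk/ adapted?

namŋalampiʒiki

Substitution: /d/ → /n/, /z/ → /m/, giving /nmŋalmpiʒk/.
Under (C)(C)V, the unsyllabifiable consonants are /n/, /l/, /ʒ/, /k/ (no codas are permitted; onsets may contain at most 2 consonants).
Each unlicensed consonant becomes the onset of a new syllable: /n/ → /na/, /l/ → /la/, /ʒ/ → /ʒi/, /k/ → /ki/.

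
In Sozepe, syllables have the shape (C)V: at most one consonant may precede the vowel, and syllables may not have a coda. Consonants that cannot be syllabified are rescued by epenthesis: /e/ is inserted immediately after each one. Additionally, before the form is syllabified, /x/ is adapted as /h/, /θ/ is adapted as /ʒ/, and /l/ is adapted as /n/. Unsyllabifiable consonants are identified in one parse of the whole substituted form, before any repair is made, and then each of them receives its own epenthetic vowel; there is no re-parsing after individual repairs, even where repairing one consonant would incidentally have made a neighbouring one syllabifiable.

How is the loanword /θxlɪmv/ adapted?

ʒehenɪmeve

Substitution: /θ/ → /ʒ/, /x/ → /h/, /l/ → /n/, giving /ʒhnɪmv/.
The consonants /ʒ/, /h/, /m/, /v/ cannot be parsed into a legal (C)V syllable (no codas are permitted; onsets are limited to one consonant).
Each unlicensed consonant becomes the onset of a new syllable: /ʒ/ → /ʒe/, /h/ → /he/, /m/ → /me/, /v/ → /ve/.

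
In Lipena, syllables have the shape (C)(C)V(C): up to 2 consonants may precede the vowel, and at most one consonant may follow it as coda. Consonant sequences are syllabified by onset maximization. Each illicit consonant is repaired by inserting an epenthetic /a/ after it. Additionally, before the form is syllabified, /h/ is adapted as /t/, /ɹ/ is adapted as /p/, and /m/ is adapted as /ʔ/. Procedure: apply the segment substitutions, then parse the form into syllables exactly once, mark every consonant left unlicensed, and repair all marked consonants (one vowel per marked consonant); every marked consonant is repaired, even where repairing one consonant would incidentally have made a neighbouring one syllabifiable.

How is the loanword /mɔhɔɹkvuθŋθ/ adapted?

ʔɔtɔpkvuθŋaθa

Substitution: /m/ → /ʔ/, /h/ → /t/, /ɹ/ → /p/, giving /ʔɔtɔpkvuθŋθ/.
Syllabifying with onset maximization leaves /ŋ/, /θ/ stranded (at most one coda consonant is licensed; onsets may contain at most 2 consonants).
Epenthesis after each stranded consonant: /ŋ/ → /ŋa/, /θ/ → /θa/.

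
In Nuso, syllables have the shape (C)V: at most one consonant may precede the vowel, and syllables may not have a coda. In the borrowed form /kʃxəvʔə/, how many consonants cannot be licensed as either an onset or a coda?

3

The consonants /k/, /ʃ/, /v/ cannot be parsed into a legal (C)V syllable (no codas are permitted; onsets are limited to one consonant).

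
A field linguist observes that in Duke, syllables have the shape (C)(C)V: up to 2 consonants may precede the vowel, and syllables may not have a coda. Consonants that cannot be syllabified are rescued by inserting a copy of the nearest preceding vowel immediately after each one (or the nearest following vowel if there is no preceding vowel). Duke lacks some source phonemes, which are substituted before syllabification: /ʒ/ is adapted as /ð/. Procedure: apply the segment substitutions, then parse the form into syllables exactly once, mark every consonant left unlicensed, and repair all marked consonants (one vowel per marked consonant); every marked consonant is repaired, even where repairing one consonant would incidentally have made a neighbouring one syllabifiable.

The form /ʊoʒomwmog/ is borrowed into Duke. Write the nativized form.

ʊoðomowmogo

Substitution: /ʒ/ → /ð/, giving /ʊoðomwmog/.
Syllabifying with onset maximization leaves /m/, /g/ stranded (no codas are permitted; onsets may contain at most 2 consonants).
Each unlicensed consonant becomes the onset of a new syllable: /m/ → /mo/, /g/ → /go/.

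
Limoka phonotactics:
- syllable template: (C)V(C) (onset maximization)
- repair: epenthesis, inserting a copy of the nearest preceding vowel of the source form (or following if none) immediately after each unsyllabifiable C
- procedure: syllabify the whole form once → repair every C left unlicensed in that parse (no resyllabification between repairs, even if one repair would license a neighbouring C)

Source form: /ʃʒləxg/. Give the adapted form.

Syllabifying with onset maximization leaves /ʃ/, /ʒ/, /g/ stranded (at most one coda consonant is licensed; onsets are limited to one consonant).
Epenthesis after each stranded consonant: /ʃ/ → /ʃə/, /ʒ/ → /ʒə/, /g/ → /gə/.

ʃəʒələxgə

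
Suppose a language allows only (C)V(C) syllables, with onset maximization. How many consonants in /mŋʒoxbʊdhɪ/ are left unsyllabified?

2

Syllabifying with onset maximization leaves /m/, /ŋ/ stranded (at most one coda consonant is licensed; onsets are limited to one consonant).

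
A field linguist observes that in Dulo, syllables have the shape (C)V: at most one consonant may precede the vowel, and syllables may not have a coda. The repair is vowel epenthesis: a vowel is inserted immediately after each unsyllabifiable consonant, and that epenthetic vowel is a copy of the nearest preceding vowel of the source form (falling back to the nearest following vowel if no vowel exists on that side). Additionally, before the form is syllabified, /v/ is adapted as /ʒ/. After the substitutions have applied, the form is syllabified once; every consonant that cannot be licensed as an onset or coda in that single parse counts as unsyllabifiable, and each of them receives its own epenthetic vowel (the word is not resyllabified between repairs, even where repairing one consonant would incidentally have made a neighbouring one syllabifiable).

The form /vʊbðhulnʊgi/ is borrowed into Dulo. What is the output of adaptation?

ʒʊbʊðʊhulunʊgi

Substitution: /v/ → /ʒ/, giving /ʒʊbðhulnʊgi/.
Under (C)V, the unsyllabifiable consonants are /b/, /ð/, /l/ (no codas are permitted; onsets are limited to one consonant).
Each unlicensed consonant becomes the onset of a new syllable: /b/ → /bʊ/, /ð/ → /ðʊ/, /l/ → /lu/.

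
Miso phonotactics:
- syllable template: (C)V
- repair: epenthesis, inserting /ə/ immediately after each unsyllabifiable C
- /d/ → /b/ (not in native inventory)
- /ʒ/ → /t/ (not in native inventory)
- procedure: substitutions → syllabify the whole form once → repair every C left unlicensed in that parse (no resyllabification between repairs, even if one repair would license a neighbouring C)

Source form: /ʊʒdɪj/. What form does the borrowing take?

ʊtəbɪjə

Substitution: /ʒ/ → /t/, /d/ → /b/, giving /ʊtbɪj/.
Under (C)V, the unsyllabifiable consonants are /t/, /j/ (no codas are permitted; onsets are limited to one consonant).
Inserting the epenthetic vowel yields /t/ → /tə/, /j/ → /jə/.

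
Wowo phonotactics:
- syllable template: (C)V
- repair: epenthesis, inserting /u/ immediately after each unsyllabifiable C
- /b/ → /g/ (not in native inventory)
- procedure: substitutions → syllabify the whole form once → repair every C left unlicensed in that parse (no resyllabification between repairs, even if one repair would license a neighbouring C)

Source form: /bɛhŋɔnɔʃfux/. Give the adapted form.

Substitution: /b/ → /g/, giving /gɛhŋɔnɔʃfux/.
The consonants /h/, /ʃ/, /x/ cannot be parsed into a legal (C)V syllable (no codas are permitted; onsets are limited to one consonant).
Each unlicensed consonant becomes the onset of a new syllable: /h/ → /hu/, /ʃ/ → /ʃu/, /x/ → /xu/.

gɛhuŋɔnɔʃufuxu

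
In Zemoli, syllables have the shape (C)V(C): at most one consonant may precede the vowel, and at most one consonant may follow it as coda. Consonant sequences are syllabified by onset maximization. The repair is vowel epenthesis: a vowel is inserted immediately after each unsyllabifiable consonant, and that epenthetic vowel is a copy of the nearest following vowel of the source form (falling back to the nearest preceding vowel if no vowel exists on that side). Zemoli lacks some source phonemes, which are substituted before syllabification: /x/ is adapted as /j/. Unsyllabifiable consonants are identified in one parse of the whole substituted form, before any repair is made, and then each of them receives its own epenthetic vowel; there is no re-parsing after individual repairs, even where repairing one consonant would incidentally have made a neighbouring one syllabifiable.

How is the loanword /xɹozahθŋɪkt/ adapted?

Substitution: /x/ → /j/, giving /jɹozahθŋɪkt/.
Under (C)V(C), the unsyllabifiable consonants are /j/, /θ/, /t/ (at most one coda consonant is licensed; onsets are limited to one consonant).
Each unlicensed consonant becomes the onset of a new syllable: /j/ → /jo/, /θ/ → /θɪ/, /t/ → /tɪ/.

joɹozahθɪŋɪktɪ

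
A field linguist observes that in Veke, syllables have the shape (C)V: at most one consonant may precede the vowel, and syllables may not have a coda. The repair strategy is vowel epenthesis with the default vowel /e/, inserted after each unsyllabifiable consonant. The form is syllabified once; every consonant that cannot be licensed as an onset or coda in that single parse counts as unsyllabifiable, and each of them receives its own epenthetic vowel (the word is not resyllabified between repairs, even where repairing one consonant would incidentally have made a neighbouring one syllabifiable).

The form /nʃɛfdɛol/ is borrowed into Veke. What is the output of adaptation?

neʃɛfedɛole

Syllabifying with onset maximization leaves /n/, /f/, /l/ stranded (no codas are permitted; onsets are limited to one consonant).
Inserting the epenthetic vowel yields /n/ → /ne/, /f/ → /fe/, /l/ → /le/.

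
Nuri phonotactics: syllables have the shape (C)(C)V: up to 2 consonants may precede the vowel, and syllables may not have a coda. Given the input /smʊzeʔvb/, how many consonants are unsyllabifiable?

Under (C)(C)V, the unsyllabifiable consonants are /ʔ/, /v/, /b/ (no codas are permitted; onsets may contain at most 2 consonants).

3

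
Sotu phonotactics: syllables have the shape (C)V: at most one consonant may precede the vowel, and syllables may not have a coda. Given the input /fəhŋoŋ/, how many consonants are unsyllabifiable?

The consonants /h/, /ŋ/ cannot be parsed into a legal (C)V syllable (no codas are permitted; onsets are limited to one consonant).

2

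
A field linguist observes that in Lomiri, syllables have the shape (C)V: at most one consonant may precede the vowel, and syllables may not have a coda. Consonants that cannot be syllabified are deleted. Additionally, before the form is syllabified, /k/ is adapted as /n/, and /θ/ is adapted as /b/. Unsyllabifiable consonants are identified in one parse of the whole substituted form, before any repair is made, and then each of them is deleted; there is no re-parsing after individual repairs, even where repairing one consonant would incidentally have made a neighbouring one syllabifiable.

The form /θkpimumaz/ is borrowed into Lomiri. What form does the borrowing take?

Substitution: /θ/ → /b/, /k/ → /n/, giving /bnpimumaz/.
The consonants /b/, /n/, /z/ cannot be parsed into a legal (C)V syllable (no codas are permitted; onsets are limited to one consonant).
Deleting the stranded consonants removes /b/, /n/, /z/.

pimuma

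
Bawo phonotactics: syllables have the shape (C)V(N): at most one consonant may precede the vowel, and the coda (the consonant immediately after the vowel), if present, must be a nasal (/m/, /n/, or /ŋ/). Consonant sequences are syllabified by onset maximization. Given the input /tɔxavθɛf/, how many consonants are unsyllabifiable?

Under (C)V(N), the unsyllabifiable consonants are /v/, /f/ (only a nasal (/m/, /n/, or /ŋ/) is licensed in coda position; onsets are limited to one consonant).

2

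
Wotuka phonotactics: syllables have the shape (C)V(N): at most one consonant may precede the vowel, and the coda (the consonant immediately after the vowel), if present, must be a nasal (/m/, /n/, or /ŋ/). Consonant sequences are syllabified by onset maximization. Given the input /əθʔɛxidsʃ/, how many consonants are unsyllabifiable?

Under (C)V(N), the unsyllabifiable consonants are /θ/, /d/, /s/, /ʃ/ (only a nasal (/m/, /n/, or /ŋ/) is licensed in coda position; onsets are limited to one consonant).

4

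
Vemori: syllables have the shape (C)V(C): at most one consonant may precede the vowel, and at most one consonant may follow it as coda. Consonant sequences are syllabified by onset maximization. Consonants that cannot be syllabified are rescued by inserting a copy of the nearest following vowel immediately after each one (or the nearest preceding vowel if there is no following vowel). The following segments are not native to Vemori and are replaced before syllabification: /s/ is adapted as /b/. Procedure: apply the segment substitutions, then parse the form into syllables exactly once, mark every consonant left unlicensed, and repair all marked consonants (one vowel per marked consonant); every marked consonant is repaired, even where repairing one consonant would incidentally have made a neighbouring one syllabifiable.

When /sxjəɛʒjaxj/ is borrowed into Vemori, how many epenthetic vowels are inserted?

3

After substitution the input is /bxjəɛʒjaxj/.
The unsyllabifiable consonants are /b/, /x/, /j/; each receives one epenthetic vowel.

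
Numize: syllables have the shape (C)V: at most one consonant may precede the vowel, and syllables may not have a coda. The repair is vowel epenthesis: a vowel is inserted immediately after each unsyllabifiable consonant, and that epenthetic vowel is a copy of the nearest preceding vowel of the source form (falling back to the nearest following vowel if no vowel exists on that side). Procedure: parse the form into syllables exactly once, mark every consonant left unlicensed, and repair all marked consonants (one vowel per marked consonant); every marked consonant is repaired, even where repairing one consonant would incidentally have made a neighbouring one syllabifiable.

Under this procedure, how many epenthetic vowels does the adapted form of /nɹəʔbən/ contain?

3

The unsyllabifiable consonants are /n/, /ʔ/, /n/; each receives one epenthetic vowel.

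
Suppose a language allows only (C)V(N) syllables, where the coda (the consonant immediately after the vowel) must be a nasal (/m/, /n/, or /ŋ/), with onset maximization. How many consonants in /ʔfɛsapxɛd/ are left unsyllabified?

The consonants /ʔ/, /p/, /d/ cannot be parsed into a legal (C)V(N) syllable (only a nasal (/m/, /n/, or /ŋ/) is licensed in coda position; onsets are limited to one consonant).

3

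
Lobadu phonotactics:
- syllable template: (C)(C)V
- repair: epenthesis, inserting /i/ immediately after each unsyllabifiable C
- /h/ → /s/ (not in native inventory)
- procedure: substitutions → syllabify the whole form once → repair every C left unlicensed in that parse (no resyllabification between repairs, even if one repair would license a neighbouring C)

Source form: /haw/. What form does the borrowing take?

Substitution: /h/ → /s/, giving /saw/.
Syllabifying with onset maximization leaves /w/ stranded (no codas are permitted; onsets may contain at most 2 consonants).
Inserting the epenthetic vowel yields /w/ → /wi/.

sawi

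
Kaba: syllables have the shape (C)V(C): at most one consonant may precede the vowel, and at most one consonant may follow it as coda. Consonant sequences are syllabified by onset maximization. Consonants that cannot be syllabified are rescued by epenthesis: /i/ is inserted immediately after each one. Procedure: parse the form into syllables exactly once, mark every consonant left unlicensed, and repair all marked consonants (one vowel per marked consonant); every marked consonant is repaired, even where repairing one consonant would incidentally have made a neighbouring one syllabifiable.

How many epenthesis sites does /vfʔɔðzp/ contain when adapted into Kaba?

The unsyllabifiable consonants are /v/, /f/, /z/, /p/; each receives one epenthetic vowel.

4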